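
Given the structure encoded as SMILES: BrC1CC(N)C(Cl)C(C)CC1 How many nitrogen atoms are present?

1

Scan the SMILES for N atoms (remember two-letter symbols like Cl and Br are single atoms).
Nitrogen count: 1.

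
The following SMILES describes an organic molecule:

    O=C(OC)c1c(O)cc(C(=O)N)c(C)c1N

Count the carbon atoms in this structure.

10

Count every carbon token in the SMILES (each C, including those in ring-closure positions and inside branches).
Carbon count: 10.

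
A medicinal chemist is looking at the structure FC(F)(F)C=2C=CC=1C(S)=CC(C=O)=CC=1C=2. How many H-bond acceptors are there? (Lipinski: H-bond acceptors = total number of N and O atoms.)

1

N atoms: 0; O atoms: 1.
Lipinski HBA = 0 + 1 = 1.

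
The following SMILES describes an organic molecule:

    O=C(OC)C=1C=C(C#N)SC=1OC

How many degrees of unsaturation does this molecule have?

6

Degree of unsaturation = (number of rings) + (number of π bonds).
Ring closures in the SMILES: 1.
π bonds: 3 double bonds (each 1 DoU), 1 triple bond (each 2 DoU) → 5 DoU from unsaturation.
Total DoU = 1 + 5 = 6.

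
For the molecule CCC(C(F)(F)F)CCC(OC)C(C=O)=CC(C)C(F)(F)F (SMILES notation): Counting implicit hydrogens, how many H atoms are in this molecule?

Walk through each heavy atom and fill implicit hydrogens from standard valence (C 4, N 3, O 2, S 2, halogen 1):
  atom 1: C, bond orders sum to 1 (valence 4) → 3 H
  atom 2: C, bond orders sum to 2 (valence 4) → 2 H
  atom 3: C, bond orders sum to 3 (valence 4) → 1 H
  atom 4: C, bond orders sum to 4 (valence 4) → 0 H
  atom 5: F (halogen, monovalent) → 0 H
  atom 6: F (halogen, monovalent) → 0 H
  atom 7: F (halogen, monovalent) → 0 H
  atom 8: C, bond orders sum to 2 (valence 4) → 2 H
  atom 9: C, bond orders sum to 2 (valence 4) → 2 H
  atom 10: C, bond orders sum to 3 (valence 4) → 1 H
  atom 11: O, bond orders sum to 2 (valence 2) → 0 H
  atom 12: C, bond orders sum to 1 (valence 4) → 3 H
  atom 13: C, bond orders sum to 4 (valence 4) → 0 H
  atom 14: C, bond orders sum to 3 (valence 4) → 1 H
  atom 15: O, bond orders sum to 2 (valence 2) → 0 H
  atom 16: C, bond orders sum to 3 (valence 4) → 1 H
  atom 17: C, bond orders sum to 3 (valence 4) → 1 H
  atom 18: C, bond orders sum to 1 (valence 4) → 3 H
  atom 19: C, bond orders sum to 4 (valence 4) → 0 H
  atom 20: F (halogen, monovalent) → 0 H
  atom 21: F (halogen, monovalent) → 0 H
  atom 22: F (halogen, monovalent) → 0 H
Total hydrogens: 20.

20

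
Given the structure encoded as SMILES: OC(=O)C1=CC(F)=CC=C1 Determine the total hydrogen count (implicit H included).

5

Walk through each heavy atom and fill implicit hydrogens from standard valence (C 4, N 3, O 2, S 2, halogen 1):
  atom 1: O, bond orders sum to 1 (valence 2) → 1 H
  atom 2: C, bond orders sum to 4 (valence 4) → 0 H
  atom 3: O, bond orders sum to 2 (valence 2) → 0 H
  atom 4: C, bond orders sum to 4 (valence 4) → 0 H
  atom 5: C, bond orders sum to 3 (valence 4) → 1 H
  atom 6: C, bond orders sum to 4 (valence 4) → 0 H
  atom 7: F (halogen, monovalent) → 0 H
  atom 8: C, bond orders sum to 3 (valence 4) → 1 H
  atom 9: C, bond orders sum to 3 (valence 4) → 1 H
  atom 10: C, bond orders sum to 3 (valence 4) → 1 H
Total hydrogens: 5.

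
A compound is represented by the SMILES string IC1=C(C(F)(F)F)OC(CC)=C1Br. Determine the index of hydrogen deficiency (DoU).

Degree of unsaturation = (number of rings) + (number of π bonds).
Ring closures in the SMILES: 1.
π bonds: 2 double bonds (each 1 DoU) → 2 DoU from unsaturation.
Total DoU = 1 + 2 = 3.

3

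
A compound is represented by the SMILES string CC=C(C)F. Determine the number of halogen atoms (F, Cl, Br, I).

1

Halogen atoms appear at heavy-atom position 5 (1×F).
Other groups present: 1 alkene.
Halogen count: 1.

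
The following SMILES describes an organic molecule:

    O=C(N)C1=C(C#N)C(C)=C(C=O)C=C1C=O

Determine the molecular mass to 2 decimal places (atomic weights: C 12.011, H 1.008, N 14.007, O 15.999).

216.20 g/mol

First, the molecular formula is C11H8N2O3 (counting implicit H from valence).
  C: 11 × 12.011 = 132.121
  H: 8 × 1.008 = 8.064
  N: 2 × 14.007 = 28.014
  O: 3 × 15.999 = 47.997
Sum: 11×12.011 + 8×1.008 + 2×14.007 + 3×15.999 = 216.196 → 216.20 g/mol.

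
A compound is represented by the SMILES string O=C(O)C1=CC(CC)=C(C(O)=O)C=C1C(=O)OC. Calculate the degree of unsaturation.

7

Molecular formula: C12H12O6.
DoU = (2C + 2 + N − H − X) / 2, where X is the halogen count and O/S are ignored.
    = (2·12 + 2 + 0 − 12 − 0) / 2 = 14 / 2 = 7.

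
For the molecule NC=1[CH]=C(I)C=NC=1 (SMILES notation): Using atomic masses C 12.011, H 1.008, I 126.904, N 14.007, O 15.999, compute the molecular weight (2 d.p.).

220.01 g/mol

First, the molecular formula is C5H5IN2 (counting implicit H from valence).
  C: 5 × 12.011 = 60.055
  H: 5 × 1.008 = 5.040
  I: 1 × 126.904 = 126.904
  N: 2 × 14.007 = 28.014
Sum: 5×12.011 + 5×1.008 + 1×126.904 + 2×14.007 = 220.013 → 220.01 g/mol.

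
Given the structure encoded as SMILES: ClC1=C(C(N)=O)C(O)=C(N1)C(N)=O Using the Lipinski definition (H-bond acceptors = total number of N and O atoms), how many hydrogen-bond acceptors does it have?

6

N atoms: 3; O atoms: 3.
Lipinski HBA = 3 + 3 = 6.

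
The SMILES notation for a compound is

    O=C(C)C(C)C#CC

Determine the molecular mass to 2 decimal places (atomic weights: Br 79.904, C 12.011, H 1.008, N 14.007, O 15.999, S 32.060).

110.16 g/mol

First, the molecular formula is C7H10O (counting implicit H from valence).
  C: 7 × 12.011 = 84.077
  H: 10 × 1.008 = 10.080
  O: 1 × 15.999 = 15.999
Sum: 7×12.011 + 10×1.008 + 1×15.999 = 110.156 → 110.16 g/mol.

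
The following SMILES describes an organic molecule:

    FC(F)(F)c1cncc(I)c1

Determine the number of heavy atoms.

11

Every atom symbol written in the SMILES (organic subset) is one heavy atom; implicit H are not written.
Heavy atoms by element → C:6, F:3, I:1, N:1.
Total: 11.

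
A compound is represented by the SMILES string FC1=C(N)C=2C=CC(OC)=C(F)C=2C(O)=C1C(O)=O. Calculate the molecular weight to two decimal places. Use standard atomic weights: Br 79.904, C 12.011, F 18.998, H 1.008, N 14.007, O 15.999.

First, the molecular formula is C12H9F2NO4 (counting implicit H from valence).
  C: 12 × 12.011 = 144.132
  F: 2 × 18.998 = 37.996
  H: 9 × 1.008 = 9.072
  N: 1 × 14.007 = 14.007
  O: 4 × 15.999 = 63.996
Sum: 12×12.011 + 2×18.998 + 9×1.008 + 1×14.007 + 4×15.999 = 269.203 → 269.20 g/mol.

269.20 g/mol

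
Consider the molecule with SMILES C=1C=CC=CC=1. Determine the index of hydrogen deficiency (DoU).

4

Degree of unsaturation = (number of rings) + (number of π bonds).
Ring closures in the SMILES: 1.
π bonds: 3 double bonds (each 1 DoU) → 3 DoU from unsaturation.
Total DoU = 1 + 3 = 4.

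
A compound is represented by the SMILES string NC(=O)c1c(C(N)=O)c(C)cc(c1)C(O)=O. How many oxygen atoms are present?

4

Scan the SMILES for O atoms (remember two-letter symbols like Cl and Br are single atoms).
Oxygen count: 4.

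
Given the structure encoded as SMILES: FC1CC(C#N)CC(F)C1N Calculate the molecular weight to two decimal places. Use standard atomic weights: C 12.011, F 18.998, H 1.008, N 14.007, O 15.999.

160.17 g/mol

First, the molecular formula is C7H10F2N2 (counting implicit H from valence).
  C: 7 × 12.011 = 84.077
  F: 2 × 18.998 = 37.996
  H: 10 × 1.008 = 10.080
  N: 2 × 14.007 = 28.014
Sum: 7×12.011 + 2×18.998 + 10×1.008 + 2×14.007 = 160.167 → 160.17 g/mol.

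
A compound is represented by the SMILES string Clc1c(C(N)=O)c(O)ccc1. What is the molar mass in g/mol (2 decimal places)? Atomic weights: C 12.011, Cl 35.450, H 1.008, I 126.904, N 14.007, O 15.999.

First, the molecular formula is C7H6ClNO2 (counting implicit H from valence).
  C: 7 × 12.011 = 84.077
  Cl: 1 × 35.450 = 35.450
  H: 6 × 1.008 = 6.048
  N: 1 × 14.007 = 14.007
  O: 2 × 15.999 = 31.998
Sum: 7×12.011 + 1×35.450 + 6×1.008 + 1×14.007 + 2×15.999 = 171.580 → 171.58 g/mol.

171.58 g/mol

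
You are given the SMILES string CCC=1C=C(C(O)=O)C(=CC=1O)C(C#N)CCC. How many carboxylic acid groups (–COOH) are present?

The carboxylic acid motif appears at heavy-atom position 6 in the SMILES.
Other groups present: 1 hydroxyl, 1 nitrile.
Carboxylic acid count: 1.

1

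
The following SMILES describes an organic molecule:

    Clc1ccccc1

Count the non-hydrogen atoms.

Every atom symbol written in the SMILES (organic subset) is one heavy atom; implicit H are not written.
Heavy atoms by element → C:6, Cl:1.
Total: 7.

7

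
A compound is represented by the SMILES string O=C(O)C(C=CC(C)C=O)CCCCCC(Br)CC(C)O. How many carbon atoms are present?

16

Count every carbon token in the SMILES (each C, including those in ring-closure positions and inside branches).
Carbon count: 16.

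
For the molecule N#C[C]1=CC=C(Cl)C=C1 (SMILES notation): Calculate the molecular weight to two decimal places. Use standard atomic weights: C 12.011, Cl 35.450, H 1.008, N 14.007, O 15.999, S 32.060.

137.57 g/mol

First, the molecular formula is C7H4ClN (counting implicit H from valence).
  C: 7 × 12.011 = 84.077
  Cl: 1 × 35.450 = 35.450
  H: 4 × 1.008 = 4.032
  N: 1 × 14.007 = 14.007
Sum: 7×12.011 + 1×35.450 + 4×1.008 + 1×14.007 = 137.566 → 137.57 g/mol.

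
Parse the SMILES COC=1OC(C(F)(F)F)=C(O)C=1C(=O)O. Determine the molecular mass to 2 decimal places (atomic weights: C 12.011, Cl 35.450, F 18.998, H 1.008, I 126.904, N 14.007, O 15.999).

First, the molecular formula is C7H5F3O5 (counting implicit H from valence).
  C: 7 × 12.011 = 84.077
  F: 3 × 18.998 = 56.994
  H: 5 × 1.008 = 5.040
  O: 5 × 15.999 = 79.995
Sum: 7×12.011 + 3×18.998 + 5×1.008 + 5×15.999 = 226.106 → 226.11 g/mol.

226.11 g/mol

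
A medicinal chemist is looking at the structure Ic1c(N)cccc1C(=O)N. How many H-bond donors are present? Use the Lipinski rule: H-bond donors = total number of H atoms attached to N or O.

4

Donors: find every N or O and count the H atoms it carries.
  atom 4 (N): bond orders sum to 1 → 2 H
  atom 10 (O): bond orders sum to 2 → 0 H
  atom 11 (N): bond orders sum to 1 → 2 H
Lipinski HBD = 4.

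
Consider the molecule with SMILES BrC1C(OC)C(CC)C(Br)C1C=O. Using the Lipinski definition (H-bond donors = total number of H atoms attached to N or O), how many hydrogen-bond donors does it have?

0

Donors: find every N or O and count the H atoms it carries.
  atom 4 (O): bond orders sum to 2 → 0 H
  atom 13 (O): bond orders sum to 2 → 0 H
Lipinski HBD = 0.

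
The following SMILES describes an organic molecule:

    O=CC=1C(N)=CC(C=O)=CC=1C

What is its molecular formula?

C9H9NO2

Walk through each heavy atom and fill implicit hydrogens from standard valence (C 4, N 3, O 2, S 2, halogen 1):
  atom 1: O, bond orders sum to 2 (valence 2) → 0 H
  atom 2: C, bond orders sum to 3 (valence 4) → 1 H
  atom 3: C, bond orders sum to 4 (valence 4) → 0 H
  atom 4: C, bond orders sum to 4 (valence 4) → 0 H
  atom 5: N, bond orders sum to 1 (valence 3) → 2 H
  atom 6: C, bond orders sum to 3 (valence 4) → 1 H
  atom 7: C, bond orders sum to 4 (valence 4) → 0 H
  atom 8: C, bond orders sum to 3 (valence 4) → 1 H
  atom 9: O, bond orders sum to 2 (valence 2) → 0 H
  atom 10: C, bond orders sum to 3 (valence 4) → 1 H
  atom 11: C, bond orders sum to 4 (valence 4) → 0 H
  atom 12: C, bond orders sum to 1 (valence 4) → 3 H
Totals → C:9, H:9, N:1, O:2.
In Hill order: C9H9NO2.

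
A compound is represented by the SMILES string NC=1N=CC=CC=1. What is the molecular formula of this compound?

C5H6N2

Walk through each heavy atom and fill implicit hydrogens from standard valence (C 4, N 3, O 2, S 2, halogen 1):
  atom 1: N, bond orders sum to 1 (valence 3) → 2 H
  atom 2: C, bond orders sum to 4 (valence 4) → 0 H
  atom 3: N, bond orders sum to 3 (valence 3) → 0 H
  atom 4: C, bond orders sum to 3 (valence 4) → 1 H
  atom 5: C, bond orders sum to 3 (valence 4) → 1 H
  atom 6: C, bond orders sum to 3 (valence 4) → 1 H
  atom 7: C, bond orders sum to 3 (valence 4) → 1 H
Totals → C:5, H:6, N:2.
In Hill order: C5H6N2.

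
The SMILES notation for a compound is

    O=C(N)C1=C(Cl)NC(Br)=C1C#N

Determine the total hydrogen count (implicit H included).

3

Walk through each heavy atom and fill implicit hydrogens from standard valence (C 4, N 3, O 2, S 2, halogen 1):
  atom 1: O, bond orders sum to 2 (valence 2) → 0 H
  atom 2: C, bond orders sum to 4 (valence 4) → 0 H
  atom 3: N, bond orders sum to 1 (valence 3) → 2 H
  atom 4: C, bond orders sum to 4 (valence 4) → 0 H
  atom 5: C, bond orders sum to 4 (valence 4) → 0 H
  atom 6: Cl (halogen, monovalent) → 0 H
  atom 7: N, bond orders sum to 2 (valence 3) → 1 H
  atom 8: C, bond orders sum to 4 (valence 4) → 0 H
  atom 9: Br (halogen, monovalent) → 0 H
  atom 10: C, bond orders sum to 4 (valence 4) → 0 H
  atom 11: C, bond orders sum to 4 (valence 4) → 0 H
  atom 12: N, bond orders sum to 3 (valence 3) → 0 H
Total hydrogens: 3.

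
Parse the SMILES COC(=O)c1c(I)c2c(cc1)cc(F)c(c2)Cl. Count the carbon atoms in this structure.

Count every carbon token in the SMILES (each C, including those in ring-closure positions and inside branches).
Carbon count: 12.

12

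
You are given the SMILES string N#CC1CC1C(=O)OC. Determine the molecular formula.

C6H7NO2

Walk through each heavy atom and fill implicit hydrogens from standard valence (C 4, N 3, O 2, S 2, halogen 1):
  atom 1: N, bond orders sum to 3 (valence 3) → 0 H
  atom 2: C, bond orders sum to 4 (valence 4) → 0 H
  atom 3: C, bond orders sum to 3 (valence 4) → 1 H
  atom 4: C, bond orders sum to 2 (valence 4) → 2 H
  atom 5: C, bond orders sum to 3 (valence 4) → 1 H
  atom 6: C, bond orders sum to 4 (valence 4) → 0 H
  atom 7: O, bond orders sum to 2 (valence 2) → 0 H
  atom 8: O, bond orders sum to 2 (valence 2) → 0 H
  atom 9: C, bond orders sum to 1 (valence 4) → 3 H
Totals → C:6, H:7, N:1, O:2.
In Hill order: C6H7NO2.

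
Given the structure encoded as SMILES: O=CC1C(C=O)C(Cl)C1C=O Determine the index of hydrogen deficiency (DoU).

4

Degree of unsaturation = (number of rings) + (number of π bonds).
Ring closures in the SMILES: 1.
π bonds: 3 double bonds (each 1 DoU) → 3 DoU from unsaturation.
Total DoU = 1 + 3 = 4.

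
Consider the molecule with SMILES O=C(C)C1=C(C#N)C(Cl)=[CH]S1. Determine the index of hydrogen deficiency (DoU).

Degree of unsaturation = (number of rings) + (number of π bonds).
Ring closures in the SMILES: 1.
π bonds: 3 double bonds (each 1 DoU), 1 triple bond (each 2 DoU) → 5 DoU from unsaturation.
Total DoU = 1 + 5 = 6.

6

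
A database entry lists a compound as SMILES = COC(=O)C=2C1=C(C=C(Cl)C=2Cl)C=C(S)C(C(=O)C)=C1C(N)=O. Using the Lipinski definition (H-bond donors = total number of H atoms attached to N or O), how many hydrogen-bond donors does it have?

2

Donors: find every N or O and count the H atoms it carries.
  atom 2 (O): bond orders sum to 2 → 0 H
  atom 4 (O): bond orders sum to 2 → 0 H
  atom 18 (O): bond orders sum to 2 → 0 H
  atom 22 (N): bond orders sum to 1 → 2 H
  atom 23 (O): bond orders sum to 2 → 0 H
Lipinski HBD = 2.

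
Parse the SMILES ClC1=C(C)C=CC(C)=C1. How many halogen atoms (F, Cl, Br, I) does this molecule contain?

Halogen atoms appear at heavy-atom position 1 (1×Cl).
Halogen count: 1.

1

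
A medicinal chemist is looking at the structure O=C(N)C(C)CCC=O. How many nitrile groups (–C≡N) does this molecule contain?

0

Scan the SMILES for the nitrile motif — none present.
Groups that are present: 1 aldehyde, 1 amide.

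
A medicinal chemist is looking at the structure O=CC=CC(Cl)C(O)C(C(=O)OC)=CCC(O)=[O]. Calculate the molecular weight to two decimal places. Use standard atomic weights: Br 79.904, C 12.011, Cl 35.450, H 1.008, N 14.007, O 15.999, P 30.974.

First, the molecular formula is C11H13ClO6 (counting implicit H from valence).
  C: 11 × 12.011 = 132.121
  Cl: 1 × 35.450 = 35.450
  H: 13 × 1.008 = 13.104
  O: 6 × 15.999 = 95.994
Sum: 11×12.011 + 1×35.450 + 13×1.008 + 6×15.999 = 276.669 → 276.67 g/mol.

276.67 g/mol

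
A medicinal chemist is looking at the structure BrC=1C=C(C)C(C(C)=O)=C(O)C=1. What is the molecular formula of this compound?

C9H9BrO2

Walk through each heavy atom and fill implicit hydrogens from standard valence (C 4, N 3, O 2, S 2, halogen 1):
  atom 1: Br (halogen, monovalent) → 0 H
  atom 2: C, bond orders sum to 4 (valence 4) → 0 H
  atom 3: C, bond orders sum to 3 (valence 4) → 1 H
  atom 4: C, bond orders sum to 4 (valence 4) → 0 H
  atom 5: C, bond orders sum to 1 (valence 4) → 3 H
  atom 6: C, bond orders sum to 4 (valence 4) → 0 H
  atom 7: C, bond orders sum to 4 (valence 4) → 0 H
  atom 8: C, bond orders sum to 1 (valence 4) → 3 H
  atom 9: O, bond orders sum to 2 (valence 2) → 0 H
  atom 10: C, bond orders sum to 4 (valence 4) → 0 H
  atom 11: O, bond orders sum to 1 (valence 2) → 1 H
  atom 12: C, bond orders sum to 3 (valence 4) → 1 H
Totals → C:9, H:9, Br:1, O:2.
In Hill order: C9H9BrO2.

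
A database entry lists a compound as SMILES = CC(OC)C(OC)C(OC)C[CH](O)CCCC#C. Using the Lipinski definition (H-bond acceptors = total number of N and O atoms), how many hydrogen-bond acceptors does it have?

N atoms: 0; O atoms: 4.
Lipinski HBA = 0 + 4 = 4.

4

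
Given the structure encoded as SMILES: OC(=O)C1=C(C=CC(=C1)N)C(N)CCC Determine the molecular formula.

Walk through each heavy atom and fill implicit hydrogens from standard valence (C 4, N 3, O 2, S 2, halogen 1):
  atom 1: O, bond orders sum to 1 (valence 2) → 1 H
  atom 2: C, bond orders sum to 4 (valence 4) → 0 H
  atom 3: O, bond orders sum to 2 (valence 2) → 0 H
  atom 4: C, bond orders sum to 4 (valence 4) → 0 H
  atom 5: C, bond orders sum to 4 (valence 4) → 0 H
  atom 6: C, bond orders sum to 3 (valence 4) → 1 H
  atom 7: C, bond orders sum to 3 (valence 4) → 1 H
  atom 8: C, bond orders sum to 4 (valence 4) → 0 H
  atom 9: C, bond orders sum to 3 (valence 4) → 1 H
  atom 10: N, bond orders sum to 1 (valence 3) → 2 H
  atom 11: C, bond orders sum to 3 (valence 4) → 1 H
  atom 12: N, bond orders sum to 1 (valence 3) → 2 H
  atom 13: C, bond orders sum to 2 (valence 4) → 2 H
  atom 14: C, bond orders sum to 2 (valence 4) → 2 H
  atom 15: C, bond orders sum to 1 (valence 4) → 3 H
Totals → C:11, H:16, N:2, O:2.
In Hill order: C11H16N2O2.

C11H16N2O2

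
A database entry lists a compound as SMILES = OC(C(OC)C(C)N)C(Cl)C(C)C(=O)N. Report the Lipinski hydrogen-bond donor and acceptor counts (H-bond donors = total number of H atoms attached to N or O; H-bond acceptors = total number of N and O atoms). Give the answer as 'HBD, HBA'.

Donors: find every N or O and count the H atoms it carries.
  atom 1 (O): bond orders sum to 1 → 1 H
  atom 4 (O): bond orders sum to 2 → 0 H
  atom 8 (N): bond orders sum to 1 → 2 H
  atom 14 (O): bond orders sum to 2 → 0 H
  atom 15 (N): bond orders sum to 1 → 2 H
Lipinski HBD = 5.
Acceptors: N atoms = 2, O atoms = 3 → HBA = 5.

5, 5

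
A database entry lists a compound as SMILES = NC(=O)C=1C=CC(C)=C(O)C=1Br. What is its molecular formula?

Walk through each heavy atom and fill implicit hydrogens from standard valence (C 4, N 3, O 2, S 2, halogen 1):
  atom 1: N, bond orders sum to 1 (valence 3) → 2 H
  atom 2: C, bond orders sum to 4 (valence 4) → 0 H
  atom 3: O, bond orders sum to 2 (valence 2) → 0 H
  atom 4: C, bond orders sum to 4 (valence 4) → 0 H
  atom 5: C, bond orders sum to 3 (valence 4) → 1 H
  atom 6: C, bond orders sum to 3 (valence 4) → 1 H
  atom 7: C, bond orders sum to 4 (valence 4) → 0 H
  atom 8: C, bond orders sum to 1 (valence 4) → 3 H
  atom 9: C, bond orders sum to 4 (valence 4) → 0 H
  atom 10: O, bond orders sum to 1 (valence 2) → 1 H
  atom 11: C, bond orders sum to 4 (valence 4) → 0 H
  atom 12: Br (halogen, monovalent) → 0 H
Totals → C:8, H:8, Br:1, N:1, O:2.
In Hill order: C8H8BrNO2.

C8H8BrNO2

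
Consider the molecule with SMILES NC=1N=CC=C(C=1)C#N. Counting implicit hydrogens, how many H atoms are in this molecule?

Walk through each heavy atom and fill implicit hydrogens from standard valence (C 4, N 3, O 2, S 2, halogen 1):
  atom 1: N, bond orders sum to 1 (valence 3) → 2 H
  atom 2: C, bond orders sum to 4 (valence 4) → 0 H
  atom 3: N, bond orders sum to 3 (valence 3) → 0 H
  atom 4: C, bond orders sum to 3 (valence 4) → 1 H
  atom 5: C, bond orders sum to 3 (valence 4) → 1 H
  atom 6: C, bond orders sum to 4 (valence 4) → 0 H
  atom 7: C, bond orders sum to 3 (valence 4) → 1 H
  atom 8: C, bond orders sum to 4 (valence 4) → 0 H
  atom 9: N, bond orders sum to 3 (valence 3) → 0 H
Total hydrogens: 5.

5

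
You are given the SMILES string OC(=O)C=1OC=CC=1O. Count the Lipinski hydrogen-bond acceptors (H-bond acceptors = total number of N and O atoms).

N atoms: 0; O atoms: 4.
Lipinski HBA = 0 + 4 = 4.

4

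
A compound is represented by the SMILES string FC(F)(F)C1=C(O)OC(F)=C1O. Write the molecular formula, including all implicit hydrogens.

Walk through each heavy atom and fill implicit hydrogens from standard valence (C 4, N 3, O 2, S 2, halogen 1):
  atom 1: F (halogen, monovalent) → 0 H
  atom 2: C, bond orders sum to 4 (valence 4) → 0 H
  atom 3: F (halogen, monovalent) → 0 H
  atom 4: F (halogen, monovalent) → 0 H
  atom 5: C, bond orders sum to 4 (valence 4) → 0 H
  atom 6: C, bond orders sum to 4 (valence 4) → 0 H
  atom 7: O, bond orders sum to 1 (valence 2) → 1 H
  atom 8: O, bond orders sum to 2 (valence 2) → 0 H
  atom 9: C, bond orders sum to 4 (valence 4) → 0 H
  atom 10: F (halogen, monovalent) → 0 H
  atom 11: C, bond orders sum to 4 (valence 4) → 0 H
  atom 12: O, bond orders sum to 1 (valence 2) → 1 H
Totals → C:5, H:2, F:4, O:3.
In Hill order: C5H2F4O3.

C5H2F4O3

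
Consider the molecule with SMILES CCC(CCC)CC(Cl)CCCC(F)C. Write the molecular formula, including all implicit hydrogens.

Walk through each heavy atom and fill implicit hydrogens from standard valence (C 4, N 3, O 2, S 2, halogen 1):
  atom 1: C, bond orders sum to 1 (valence 4) → 3 H
  atom 2: C, bond orders sum to 2 (valence 4) → 2 H
  atom 3: C, bond orders sum to 3 (valence 4) → 1 H
  atom 4: C, bond orders sum to 2 (valence 4) → 2 H
  atom 5: C, bond orders sum to 2 (valence 4) → 2 H
  atom 6: C, bond orders sum to 1 (valence 4) → 3 H
  atom 7: C, bond orders sum to 2 (valence 4) → 2 H
  atom 8: C, bond orders sum to 3 (valence 4) → 1 H
  atom 9: Cl (halogen, monovalent) → 0 H
  atom 10: C, bond orders sum to 2 (valence 4) → 2 H
  atom 11: C, bond orders sum to 2 (valence 4) → 2 H
  atom 12: C, bond orders sum to 2 (valence 4) → 2 H
  atom 13: C, bond orders sum to 3 (valence 4) → 1 H
  atom 14: F (halogen, monovalent) → 0 H
  atom 15: C, bond orders sum to 1 (valence 4) → 3 H
Totals → C:13, H:26, Cl:1, F:1.
In Hill order: C13H26ClF.

C13H26ClF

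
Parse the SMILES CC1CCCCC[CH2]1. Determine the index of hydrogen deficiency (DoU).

1

Degree of unsaturation = (number of rings) + (number of π bonds).
Ring closures in the SMILES: 1.
π bonds: none → 0 DoU from unsaturation.
Total DoU = 1 + 0 = 1.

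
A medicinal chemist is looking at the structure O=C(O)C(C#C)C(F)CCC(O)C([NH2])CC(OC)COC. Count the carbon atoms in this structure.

14

Count every carbon token in the SMILES (each C, including those in ring-closure positions and inside branches).
Carbon count: 14.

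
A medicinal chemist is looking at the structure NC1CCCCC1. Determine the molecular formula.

C6H13N

Walk through each heavy atom and fill implicit hydrogens from standard valence (C 4, N 3, O 2, S 2, halogen 1):
  atom 1: N, bond orders sum to 1 (valence 3) → 2 H
  atom 2: C, bond orders sum to 3 (valence 4) → 1 H
  atom 3: C, bond orders sum to 2 (valence 4) → 2 H
  atom 4: C, bond orders sum to 2 (valence 4) → 2 H
  atom 5: C, bond orders sum to 2 (valence 4) → 2 H
  atom 6: C, bond orders sum to 2 (valence 4) → 2 H
  atom 7: C, bond orders sum to 2 (valence 4) → 2 H
Totals → C:6, H:13, N:1.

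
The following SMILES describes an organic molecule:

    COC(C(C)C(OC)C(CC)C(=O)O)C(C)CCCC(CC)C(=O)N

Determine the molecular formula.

Walk through each heavy atom and fill implicit hydrogens from standard valence (C 4, N 3, O 2, S 2, halogen 1):
  atom 1: C, bond orders sum to 1 (valence 4) → 3 H
  atom 2: O, bond orders sum to 2 (valence 2) → 0 H
  atom 3: C, bond orders sum to 3 (valence 4) → 1 H
  atom 4: C, bond orders sum to 3 (valence 4) → 1 H
  atom 5: C, bond orders sum to 1 (valence 4) → 3 H
  atom 6: C, bond orders sum to 3 (valence 4) → 1 H
  atom 7: O, bond orders sum to 2 (valence 2) → 0 H
  atom 8: C, bond orders sum to 1 (valence 4) → 3 H
  atom 9: C, bond orders sum to 3 (valence 4) → 1 H
  atom 10: C, bond orders sum to 2 (valence 4) → 2 H
  atom 11: C, bond orders sum to 1 (valence 4) → 3 H
  atom 12: C, bond orders sum to 4 (valence 4) → 0 H
  atom 13: O, bond orders sum to 2 (valence 2) → 0 H
  atom 14: O, bond orders sum to 1 (valence 2) → 1 H
  atom 15: C, bond orders sum to 3 (valence 4) → 1 H
  atom 16: C, bond orders sum to 1 (valence 4) → 3 H
  atom 17: C, bond orders sum to 2 (valence 4) → 2 H
  atom 18: C, bond orders sum to 2 (valence 4) → 2 H
  atom 19: C, bond orders sum to 2 (valence 4) → 2 H
  atom 20: C, bond orders sum to 3 (valence 4) → 1 H
  atom 21: C, bond orders sum to 2 (valence 4) → 2 H
  atom 22: C, bond orders sum to 1 (valence 4) → 3 H
  atom 23: C, bond orders sum to 4 (valence 4) → 0 H
  atom 24: O, bond orders sum to 2 (valence 2) → 0 H
  atom 25: N, bond orders sum to 1 (valence 3) → 2 H
Totals → C:19, H:37, N:1, O:5.
In Hill order: C19H37NO5.

C19H37NO5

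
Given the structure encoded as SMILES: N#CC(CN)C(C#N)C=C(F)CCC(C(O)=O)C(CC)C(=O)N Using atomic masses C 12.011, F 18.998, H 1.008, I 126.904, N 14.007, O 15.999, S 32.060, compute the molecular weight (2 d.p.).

324.36 g/mol

First, the molecular formula is C15H21FN4O3 (counting implicit H from valence).
  C: 15 × 12.011 = 180.165
  F: 1 × 18.998 = 18.998
  H: 21 × 1.008 = 21.168
  N: 4 × 14.007 = 56.028
  O: 3 × 15.999 = 47.997
Sum: 15×12.011 + 1×18.998 + 21×1.008 + 4×14.007 + 3×15.999 = 324.356 → 324.36 g/mol.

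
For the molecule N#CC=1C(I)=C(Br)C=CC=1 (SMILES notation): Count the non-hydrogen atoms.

10

Every atom symbol written in the SMILES (organic subset) is one heavy atom; implicit H are not written.
Heavy atoms by element → Br:1, C:7, I:1, N:1.
Total: 10.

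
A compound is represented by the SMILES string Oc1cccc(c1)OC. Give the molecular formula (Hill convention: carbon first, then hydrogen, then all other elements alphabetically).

C7H8O2

Walk through each heavy atom and fill implicit hydrogens from standard valence (C 4, N 3, O 2, S 2, halogen 1); for lowercase aromatic atoms, an aromatic c carries 1 H when it has two neighbours and 0 H with three, and aromatic n carries 0 H:
  atom 1: O, bond orders sum to 1 (valence 2) → 1 H
  atom 2: aromatic c, 3 neighbours → 0 H
  atom 3: aromatic c, 2 neighbours → 1 H
  atom 4: aromatic c, 2 neighbours → 1 H
  atom 5: aromatic c, 2 neighbours → 1 H
  atom 6: aromatic c, 3 neighbours → 0 H
  atom 7: aromatic c, 2 neighbours → 1 H
  atom 8: O, bond orders sum to 2 (valence 2) → 0 H
  atom 9: C, bond orders sum to 1 (valence 4) → 3 H
Totals → C:7, H:8, O:2.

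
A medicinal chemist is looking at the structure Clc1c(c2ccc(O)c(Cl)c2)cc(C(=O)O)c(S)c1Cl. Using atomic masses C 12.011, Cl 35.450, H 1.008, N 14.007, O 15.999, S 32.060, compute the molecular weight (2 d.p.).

First, the molecular formula is C13H7Cl3O3S (counting implicit H from valence).
  C: 13 × 12.011 = 156.143
  Cl: 3 × 35.450 = 106.350
  H: 7 × 1.008 = 7.056
  O: 3 × 15.999 = 47.997
  S: 1 × 32.060 = 32.060
Sum: 13×12.011 + 3×35.450 + 7×1.008 + 3×15.999 + 1×32.060 = 349.606 → 349.61 g/mol.

349.61 g/mol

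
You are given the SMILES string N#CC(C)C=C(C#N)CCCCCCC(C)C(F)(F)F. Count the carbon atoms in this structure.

Count every carbon token in the SMILES (each C, including those in ring-closure positions and inside branches).
Carbon count: 15.

15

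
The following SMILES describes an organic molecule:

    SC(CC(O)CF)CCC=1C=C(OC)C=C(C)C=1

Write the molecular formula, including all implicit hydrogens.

Walk through each heavy atom and fill implicit hydrogens from standard valence (C 4, N 3, O 2, S 2, halogen 1):
  atom 1: S, bond orders sum to 1 (valence 2) → 1 H
  atom 2: C, bond orders sum to 3 (valence 4) → 1 H
  atom 3: C, bond orders sum to 2 (valence 4) → 2 H
  atom 4: C, bond orders sum to 3 (valence 4) → 1 H
  atom 5: O, bond orders sum to 1 (valence 2) → 1 H
  atom 6: C, bond orders sum to 2 (valence 4) → 2 H
  atom 7: F (halogen, monovalent) → 0 H
  atom 8: C, bond orders sum to 2 (valence 4) → 2 H
  atom 9: C, bond orders sum to 2 (valence 4) → 2 H
  atom 10: C, bond orders sum to 4 (valence 4) → 0 H
  atom 11: C, bond orders sum to 3 (valence 4) → 1 H
  atom 12: C, bond orders sum to 4 (valence 4) → 0 H
  atom 13: O, bond orders sum to 2 (valence 2) → 0 H
  atom 14: C, bond orders sum to 1 (valence 4) → 3 H
  atom 15: C, bond orders sum to 3 (valence 4) → 1 H
  atom 16: C, bond orders sum to 4 (valence 4) → 0 H
  atom 17: C, bond orders sum to 1 (valence 4) → 3 H
  atom 18: C, bond orders sum to 3 (valence 4) → 1 H
Totals → C:14, H:21, F:1, O:2, S:1.
In Hill order: C14H21FO2S.

C14H21FO2S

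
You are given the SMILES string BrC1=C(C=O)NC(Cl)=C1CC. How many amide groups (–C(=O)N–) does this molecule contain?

Scan the SMILES for the amide motif — none present.
Groups that are present: 1 aldehyde.

0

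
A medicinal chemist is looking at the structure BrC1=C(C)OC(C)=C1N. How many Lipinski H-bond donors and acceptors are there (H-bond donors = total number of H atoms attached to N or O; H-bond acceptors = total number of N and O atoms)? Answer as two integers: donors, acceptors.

2, 2

Donors: find every N or O and count the H atoms it carries.
  atom 5 (O): bond orders sum to 2 → 0 H
  atom 9 (N): bond orders sum to 1 → 2 H
Lipinski HBD = 2.
Acceptors: N atoms = 1, O atoms = 1 → HBA = 2.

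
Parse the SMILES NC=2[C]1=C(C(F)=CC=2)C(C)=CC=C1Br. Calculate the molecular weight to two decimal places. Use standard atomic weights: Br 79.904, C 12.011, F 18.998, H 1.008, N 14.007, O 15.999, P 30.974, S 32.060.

254.10 g/mol

First, the molecular formula is C11H9BrFN (counting implicit H from valence).
  Br: 1 × 79.904 = 79.904
  C: 11 × 12.011 = 132.121
  F: 1 × 18.998 = 18.998
  H: 9 × 1.008 = 9.072
  N: 1 × 14.007 = 14.007
Sum: 1×79.904 + 11×12.011 + 1×18.998 + 9×1.008 + 1×14.007 = 254.102 → 254.10 g/mol.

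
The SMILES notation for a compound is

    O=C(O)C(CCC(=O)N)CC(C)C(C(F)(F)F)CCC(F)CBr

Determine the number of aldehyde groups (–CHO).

0

Scan the SMILES for the aldehyde motif — none present.
Groups that are present: 1 amide, 1 carboxylic acid.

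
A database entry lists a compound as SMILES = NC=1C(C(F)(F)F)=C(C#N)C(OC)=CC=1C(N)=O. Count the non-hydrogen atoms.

Every atom symbol written in the SMILES (organic subset) is one heavy atom; implicit H are not written.
Heavy atoms by element → C:10, F:3, N:3, O:2.
Total: 18.

18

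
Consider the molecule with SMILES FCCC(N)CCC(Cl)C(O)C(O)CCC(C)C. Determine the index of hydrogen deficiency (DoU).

0

Molecular formula: C13H27ClFNO2.
DoU = (2C + 2 + N − H − X) / 2, where X is the halogen count and O/S are ignored.
    = (2·13 + 2 + 1 − 27 − 2) / 2 = 0 / 2 = 0.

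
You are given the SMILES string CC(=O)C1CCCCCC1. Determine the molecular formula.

C9H16O

Walk through each heavy atom and fill implicit hydrogens from standard valence (C 4, N 3, O 2, S 2, halogen 1):
  atom 1: C, bond orders sum to 1 (valence 4) → 3 H
  atom 2: C, bond orders sum to 4 (valence 4) → 0 H
  atom 3: O, bond orders sum to 2 (valence 2) → 0 H
  atom 4: C, bond orders sum to 3 (valence 4) → 1 H
  atom 5: C, bond orders sum to 2 (valence 4) → 2 H
  atom 6: C, bond orders sum to 2 (valence 4) → 2 H
  atom 7: C, bond orders sum to 2 (valence 4) → 2 H
  atom 8: C, bond orders sum to 2 (valence 4) → 2 H
  atom 9: C, bond orders sum to 2 (valence 4) → 2 H
  atom 10: C, bond orders sum to 2 (valence 4) → 2 H
Totals → C:9, H:16, O:1.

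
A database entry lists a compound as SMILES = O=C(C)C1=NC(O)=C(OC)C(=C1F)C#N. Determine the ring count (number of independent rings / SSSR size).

1

In SMILES, each pair of matching ring-closure digits denotes one ring-closing bond; the number of such bonds equals the number of independent rings.
Ring-closure bonds here: 1.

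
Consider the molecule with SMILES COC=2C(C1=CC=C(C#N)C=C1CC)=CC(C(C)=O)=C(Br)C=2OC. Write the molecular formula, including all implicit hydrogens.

C19H18BrNO3

Walk through each heavy atom and fill implicit hydrogens from standard valence (C 4, N 3, O 2, S 2, halogen 1):
  atom 1: C, bond orders sum to 1 (valence 4) → 3 H
  atom 2: O, bond orders sum to 2 (valence 2) → 0 H
  atom 3: C, bond orders sum to 4 (valence 4) → 0 H
  atom 4: C, bond orders sum to 4 (valence 4) → 0 H
  atom 5: C, bond orders sum to 4 (valence 4) → 0 H
  atom 6: C, bond orders sum to 3 (valence 4) → 1 H
  atom 7: C, bond orders sum to 3 (valence 4) → 1 H
  atom 8: C, bond orders sum to 4 (valence 4) → 0 H
  atom 9: C, bond orders sum to 4 (valence 4) → 0 H
  atom 10: N, bond orders sum to 3 (valence 3) → 0 H
  atom 11: C, bond orders sum to 3 (valence 4) → 1 H
  atom 12: C, bond orders sum to 4 (valence 4) → 0 H
  atom 13: C, bond orders sum to 2 (valence 4) → 2 H
  atom 14: C, bond orders sum to 1 (valence 4) → 3 H
  atom 15: C, bond orders sum to 3 (valence 4) → 1 H
  atom 16: C, bond orders sum to 4 (valence 4) → 0 H
  atom 17: C, bond orders sum to 4 (valence 4) → 0 H
  atom 18: C, bond orders sum to 1 (valence 4) → 3 H
  atom 19: O, bond orders sum to 2 (valence 2) → 0 H
  atom 20: C, bond orders sum to 4 (valence 4) → 0 H
  atom 21: Br (halogen, monovalent) → 0 H
  atom 22: C, bond orders sum to 4 (valence 4) → 0 H
  atom 23: O, bond orders sum to 2 (valence 2) → 0 H
  atom 24: C, bond orders sum to 1 (valence 4) → 3 H
Totals → C:19, H:18, Br:1, N:1, O:3.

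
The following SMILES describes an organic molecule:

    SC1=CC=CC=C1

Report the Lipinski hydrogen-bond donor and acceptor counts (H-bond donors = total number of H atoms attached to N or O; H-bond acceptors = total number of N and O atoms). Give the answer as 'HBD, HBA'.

Donors: find every N or O and count the H atoms it carries.
  (no N or O atoms present)
Lipinski HBD = 0.
Acceptors: N atoms = 0, O atoms = 0 → HBA = 0.

0, 0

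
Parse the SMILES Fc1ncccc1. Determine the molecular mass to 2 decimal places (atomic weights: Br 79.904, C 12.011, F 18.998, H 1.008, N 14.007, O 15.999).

First, the molecular formula is C5H4FN (counting implicit H from valence).
  C: 5 × 12.011 = 60.055
  F: 1 × 18.998 = 18.998
  H: 4 × 1.008 = 4.032
  N: 1 × 14.007 = 14.007
Sum: 5×12.011 + 1×18.998 + 4×1.008 + 1×14.007 = 97.092 → 97.09 g/mol.

97.09 g/mol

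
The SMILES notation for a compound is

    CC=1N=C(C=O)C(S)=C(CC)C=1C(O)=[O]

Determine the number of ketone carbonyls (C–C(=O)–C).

Scan the SMILES for the ketone motif — none present.
Groups that are present: 1 aldehyde, 1 carboxylic acid, 1 thiol.

0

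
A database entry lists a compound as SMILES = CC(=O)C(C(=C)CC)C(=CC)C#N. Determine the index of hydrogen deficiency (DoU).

5

Degree of unsaturation = (number of rings) + (number of π bonds).
Ring closures in the SMILES: 0.
π bonds: 3 double bonds (each 1 DoU), 1 triple bond (each 2 DoU) → 5 DoU from unsaturation.
Total DoU = 0 + 5 = 5.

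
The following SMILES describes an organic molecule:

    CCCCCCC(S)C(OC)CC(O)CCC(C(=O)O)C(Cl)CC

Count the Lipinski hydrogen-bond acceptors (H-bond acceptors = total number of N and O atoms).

N atoms: 0; O atoms: 4.
Lipinski HBA = 0 + 4 = 4.

4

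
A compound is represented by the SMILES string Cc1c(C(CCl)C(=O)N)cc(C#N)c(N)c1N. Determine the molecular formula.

Walk through each heavy atom and fill implicit hydrogens from standard valence (C 4, N 3, O 2, S 2, halogen 1); for lowercase aromatic atoms, an aromatic c carries 1 H when it has two neighbours and 0 H with three, and aromatic n carries 0 H:
  atom 1: C, bond orders sum to 1 (valence 4) → 3 H
  atom 2: aromatic c, 3 neighbours → 0 H
  atom 3: aromatic c, 3 neighbours → 0 H
  atom 4: C, bond orders sum to 3 (valence 4) → 1 H
  atom 5: C, bond orders sum to 2 (valence 4) → 2 H
  atom 6: Cl (halogen, monovalent) → 0 H
  atom 7: C, bond orders sum to 4 (valence 4) → 0 H
  atom 8: O, bond orders sum to 2 (valence 2) → 0 H
  atom 9: N, bond orders sum to 1 (valence 3) → 2 H
  atom 10: aromatic c, 2 neighbours → 1 H
  atom 11: aromatic c, 3 neighbours → 0 H
  atom 12: C, bond orders sum to 4 (valence 4) → 0 H
  atom 13: N, bond orders sum to 3 (valence 3) → 0 H
  atom 14: aromatic c, 3 neighbours → 0 H
  atom 15: N, bond orders sum to 1 (valence 3) → 2 H
  atom 16: aromatic c, 3 neighbours → 0 H
  atom 17: N, bond orders sum to 1 (valence 3) → 2 H
Totals → C:11, H:13, Cl:1, N:4, O:1.

C11H13ClN4O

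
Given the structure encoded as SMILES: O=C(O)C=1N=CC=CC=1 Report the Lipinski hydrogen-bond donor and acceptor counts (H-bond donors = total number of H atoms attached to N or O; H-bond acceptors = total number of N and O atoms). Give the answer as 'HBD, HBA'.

Donors: find every N or O and count the H atoms it carries.
  atom 1 (O): bond orders sum to 2 → 0 H
  atom 3 (O): bond orders sum to 1 → 1 H
  atom 5 (N): bond orders sum to 3 → 0 H
Lipinski HBD = 1.
Acceptors: N atoms = 1, O atoms = 2 → HBA = 3.

1, 3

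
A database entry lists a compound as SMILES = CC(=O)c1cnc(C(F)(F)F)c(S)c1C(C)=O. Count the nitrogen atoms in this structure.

Scan the SMILES for N atoms (remember two-letter symbols like Cl and Br are single atoms).
Nitrogen count: 1.

1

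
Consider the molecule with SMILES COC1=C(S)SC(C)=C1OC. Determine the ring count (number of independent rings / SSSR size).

In SMILES, each pair of matching ring-closure digits denotes one ring-closing bond; the number of such bonds equals the number of independent rings.
Ring-closure bonds here: 1.

1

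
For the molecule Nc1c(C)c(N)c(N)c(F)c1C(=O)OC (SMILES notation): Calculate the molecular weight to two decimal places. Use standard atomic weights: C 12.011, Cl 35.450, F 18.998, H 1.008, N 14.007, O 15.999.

First, the molecular formula is C9H12FN3O2 (counting implicit H from valence).
  C: 9 × 12.011 = 108.099
  F: 1 × 18.998 = 18.998
  H: 12 × 1.008 = 12.096
  N: 3 × 14.007 = 42.021
  O: 2 × 15.999 = 31.998
Sum: 9×12.011 + 1×18.998 + 12×1.008 + 3×14.007 + 2×15.999 = 213.212 → 213.21 g/mol.

213.21 g/mol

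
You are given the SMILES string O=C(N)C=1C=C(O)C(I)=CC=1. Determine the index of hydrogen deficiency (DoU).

Degree of unsaturation = (number of rings) + (number of π bonds).
Ring closures in the SMILES: 1.
π bonds: 4 double bonds (each 1 DoU) → 4 DoU from unsaturation.
Total DoU = 1 + 4 = 5.

5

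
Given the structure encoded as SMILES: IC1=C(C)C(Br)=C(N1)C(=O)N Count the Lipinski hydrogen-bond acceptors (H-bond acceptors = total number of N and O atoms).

N atoms: 2; O atoms: 1.
Lipinski HBA = 2 + 1 = 3.

3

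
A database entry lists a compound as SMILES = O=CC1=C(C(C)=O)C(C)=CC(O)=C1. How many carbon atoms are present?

Count every carbon token in the SMILES (each C, including those in ring-closure positions and inside branches).
Carbon count: 10.

10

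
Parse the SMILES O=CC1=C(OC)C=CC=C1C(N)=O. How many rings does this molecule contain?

1

In SMILES, each pair of matching ring-closure digits denotes one ring-closing bond; the number of such bonds equals the number of independent rings.
Ring-closure bonds here: 1.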